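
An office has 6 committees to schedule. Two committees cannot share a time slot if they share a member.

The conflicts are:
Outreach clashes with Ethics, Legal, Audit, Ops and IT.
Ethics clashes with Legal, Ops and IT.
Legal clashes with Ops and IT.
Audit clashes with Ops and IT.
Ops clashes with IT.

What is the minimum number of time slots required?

5

Outreach, Ethics, Legal, Ops, IT are mutually in conflict, so at least 5 time slots are needed.
A valid assignment using 5 time slots: Outreach=3, Ethics=4, Legal=5, Audit=4, Ops=1, IT=2. No two conflicting committees share a time slot.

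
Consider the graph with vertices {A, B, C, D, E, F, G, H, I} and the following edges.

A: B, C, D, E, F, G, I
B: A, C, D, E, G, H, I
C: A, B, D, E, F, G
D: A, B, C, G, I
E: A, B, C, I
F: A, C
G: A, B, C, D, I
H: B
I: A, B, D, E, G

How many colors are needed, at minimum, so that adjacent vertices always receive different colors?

A, B, C, D, G are mutually adjacent (a clique of size 5), so at least 5 colors are needed.
One proper 5-coloring: A=2, B=1, C=3, D=5, E=4, F=1, G=4, H=2, I=3. Every edge joins two different colors.

5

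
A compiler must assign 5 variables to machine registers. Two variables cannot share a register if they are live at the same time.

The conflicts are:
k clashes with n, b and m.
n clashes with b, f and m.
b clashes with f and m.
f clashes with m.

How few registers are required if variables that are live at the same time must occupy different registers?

n, b, f, m all conflict with each other, so at least 4 registers are needed.
4 registers suffice: k=4, n=3, b=1, f=4, m=2. Every pair that conflicts lands in different registers.

4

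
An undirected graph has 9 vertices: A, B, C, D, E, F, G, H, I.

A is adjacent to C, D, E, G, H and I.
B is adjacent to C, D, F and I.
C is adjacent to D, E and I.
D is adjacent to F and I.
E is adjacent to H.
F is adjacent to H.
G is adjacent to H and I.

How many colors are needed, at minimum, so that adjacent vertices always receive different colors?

A, C, D, I are mutually adjacent (a clique of size 4), so at least 4 colors are needed.
4 colors suffice: color 1 → {A, B}; color 2 → {H, I}; color 3 → {D, E, G}; color 4 → {C, F}. No two adjacent vertices share a color.

4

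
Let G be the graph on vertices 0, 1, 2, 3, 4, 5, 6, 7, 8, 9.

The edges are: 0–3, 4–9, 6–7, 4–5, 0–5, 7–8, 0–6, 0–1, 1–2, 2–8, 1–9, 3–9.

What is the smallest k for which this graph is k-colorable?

3

The cycle 0-5-4-9-1-0 has odd length 5, so it cannot be 2-colored; at least 3 colors are needed.
3 colors suffice: color red → {0, 8, 9}; color blue → {1, 3, 4, 7}; color green → {2, 5, 6}. Each edge has distinct colors on its endpoints.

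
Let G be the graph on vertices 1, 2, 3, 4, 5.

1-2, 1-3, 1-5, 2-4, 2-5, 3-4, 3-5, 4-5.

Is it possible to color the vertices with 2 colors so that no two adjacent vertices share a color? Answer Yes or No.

No

3, 4, 5 form a triangle, so at least 3 colors are needed.
So 2 colors are not enough.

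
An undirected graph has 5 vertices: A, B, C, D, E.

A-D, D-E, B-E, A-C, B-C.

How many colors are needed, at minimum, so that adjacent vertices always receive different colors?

3

The cycle A-C-B-E-D-A has odd length 5, so it cannot be 2-colored; at least 3 colors are needed.
3 colors suffice: color 1 → {A, B}; color 2 → {C, E}; color 3 → {D}. Every edge joins two different colors.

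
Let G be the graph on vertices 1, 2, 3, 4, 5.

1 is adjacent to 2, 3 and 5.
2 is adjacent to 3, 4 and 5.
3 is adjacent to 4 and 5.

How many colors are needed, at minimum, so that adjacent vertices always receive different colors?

4

1, 2, 3, 5 are mutually adjacent (a clique of size 4), so at least 4 colors are needed.
4 colors suffice: color a → {2}; color b → {3}; color c → {1, 4}; color d → {5}. No two adjacent vertices share a color.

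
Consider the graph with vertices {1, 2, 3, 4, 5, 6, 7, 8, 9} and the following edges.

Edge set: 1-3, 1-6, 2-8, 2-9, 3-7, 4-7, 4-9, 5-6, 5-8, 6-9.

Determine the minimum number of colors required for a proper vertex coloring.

3

The cycle 5-6-9-2-8-5 has odd length 5, so it cannot be 2-colored; at least 3 colors are needed.
3 colors suffice: color red → {3, 4, 6, 8}; color blue → {1, 5, 7, 9}; color green → {2}. Each edge has distinct colors on its endpoints.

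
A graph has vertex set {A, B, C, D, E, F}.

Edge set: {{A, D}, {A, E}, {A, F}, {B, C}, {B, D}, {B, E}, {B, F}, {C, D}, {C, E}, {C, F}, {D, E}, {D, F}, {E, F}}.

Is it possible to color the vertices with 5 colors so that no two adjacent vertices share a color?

Yes

The chromatic number is 5. B, C, D, E, F are pairwise adjacent (a clique of size 5), so at least 5 colors are needed.
A valid assignment using 5 colors: A=4, B=4, C=5, D=1, E=3, F=2.
That is already a proper 5-coloring.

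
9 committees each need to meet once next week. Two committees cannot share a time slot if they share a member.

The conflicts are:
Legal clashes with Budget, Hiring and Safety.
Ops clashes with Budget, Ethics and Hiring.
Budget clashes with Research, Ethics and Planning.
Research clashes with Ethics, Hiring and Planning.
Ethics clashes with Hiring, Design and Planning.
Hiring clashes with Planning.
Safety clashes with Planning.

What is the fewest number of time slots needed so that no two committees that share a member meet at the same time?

Budget, Research, Ethics, Planning pairwise conflict, so at least 4 time slots are needed.
4 time slots suffice: time slot 1 → {Legal, Ethics}; time slot 2 → {Budget, Hiring, Design, Safety}; time slot 3 → {Ops, Planning}; time slot 4 → {Research}. Each listed conflict is separated.

4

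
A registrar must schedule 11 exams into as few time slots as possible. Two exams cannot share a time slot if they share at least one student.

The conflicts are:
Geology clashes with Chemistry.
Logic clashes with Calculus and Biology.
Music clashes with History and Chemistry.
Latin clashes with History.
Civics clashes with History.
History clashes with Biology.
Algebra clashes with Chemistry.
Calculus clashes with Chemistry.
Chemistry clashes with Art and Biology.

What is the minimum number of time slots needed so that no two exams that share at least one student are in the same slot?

2

Logic and Calculus conflict, so at least 2 time slots are needed.
Using 2 time slots: Geology=2, Logic=1, Music=2, Latin=2, Civics=2, History=1, Algebra=2, Calculus=2, Chemistry=1, Art=2, Biology=2. Every pair that conflicts lands in different time slots.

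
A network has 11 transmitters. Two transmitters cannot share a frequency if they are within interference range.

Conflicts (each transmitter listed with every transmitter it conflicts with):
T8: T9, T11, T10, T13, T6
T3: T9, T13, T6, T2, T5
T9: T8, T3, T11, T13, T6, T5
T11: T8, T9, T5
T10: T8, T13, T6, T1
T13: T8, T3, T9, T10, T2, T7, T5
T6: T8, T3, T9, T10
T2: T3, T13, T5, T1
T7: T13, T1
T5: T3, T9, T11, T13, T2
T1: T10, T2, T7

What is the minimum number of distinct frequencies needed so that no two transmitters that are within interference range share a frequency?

T3, T13, T2, T5 all conflict with each other, so at least 4 frequencies are needed.
4 frequencies suffice: frequency 1 → {T11, T13, T6, T1}; frequency 2 → {T9, T10, T2, T7}; frequency 3 → {T8, T3}; frequency 4 → {T5}. Every pair that conflicts lands in different frequencies.

4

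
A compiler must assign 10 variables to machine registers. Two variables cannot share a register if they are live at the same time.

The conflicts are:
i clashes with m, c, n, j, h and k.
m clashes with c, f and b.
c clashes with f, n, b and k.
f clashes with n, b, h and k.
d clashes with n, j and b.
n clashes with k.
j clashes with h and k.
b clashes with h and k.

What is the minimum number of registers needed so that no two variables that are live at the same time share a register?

m, c, f, b pairwise conflict, so at least 4 registers are needed.
4 registers suffice: register 1 → {i, f, d}; register 2 → {m, h, k}; register 3 → {n, j, b}; register 4 → {c}. Every pair that conflicts lands in different registers.

4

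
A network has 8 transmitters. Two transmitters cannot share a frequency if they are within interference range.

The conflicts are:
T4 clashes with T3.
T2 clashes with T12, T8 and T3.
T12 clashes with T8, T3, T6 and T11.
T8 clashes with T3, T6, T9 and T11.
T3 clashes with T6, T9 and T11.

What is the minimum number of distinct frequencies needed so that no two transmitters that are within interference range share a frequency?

T12, T8, T3, T6 are mutually in conflict, so at least 4 frequencies are needed.
4 frequencies suffice: T4=2, T2=4, T12=3, T8=2, T3=1, T6=4, T9=3, T11=4. Each listed conflict is separated.

4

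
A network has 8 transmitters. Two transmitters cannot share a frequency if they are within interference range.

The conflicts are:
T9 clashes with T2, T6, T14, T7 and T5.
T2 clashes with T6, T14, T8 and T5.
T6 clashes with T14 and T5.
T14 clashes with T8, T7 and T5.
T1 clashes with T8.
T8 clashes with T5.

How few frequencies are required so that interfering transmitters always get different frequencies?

T9, T2, T6, T14, T5 are mutually in conflict, so at least 5 frequencies are needed.
5 frequencies suffice: frequency 1 → {T14, T1}; frequency 2 → {T7, T5}; frequency 3 → {T9, T8}; frequency 4 → {T2}; frequency 5 → {T6}. Every pair that conflicts lands in different frequencies.

5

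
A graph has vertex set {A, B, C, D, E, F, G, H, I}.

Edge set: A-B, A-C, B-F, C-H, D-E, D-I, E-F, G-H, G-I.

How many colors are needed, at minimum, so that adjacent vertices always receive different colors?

3

The cycle C-H-G-I-D-E-F-B-A-C has odd length 9, so it cannot be 2-colored; at least 3 colors are needed.
3 colors suffice: color red → {B, C, D, G}; color blue → {A, E, H, I}; color green → {F}. No two adjacent vertices share a color.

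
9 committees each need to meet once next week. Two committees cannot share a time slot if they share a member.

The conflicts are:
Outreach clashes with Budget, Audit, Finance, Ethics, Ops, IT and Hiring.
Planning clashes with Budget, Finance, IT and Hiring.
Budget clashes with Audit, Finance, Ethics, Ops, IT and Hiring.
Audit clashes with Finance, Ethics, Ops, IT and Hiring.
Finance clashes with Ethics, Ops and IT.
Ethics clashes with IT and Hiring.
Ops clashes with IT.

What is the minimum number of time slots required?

6

Outreach, Budget, Audit, Finance, Ethics, IT are mutually in conflict, so at least 6 time slots are needed.
6 time slots suffice: time slot 1 → {Budget}; time slot 2 → {Outreach, Planning}; time slot 3 → {Finance, Hiring}; time slot 4 → {IT}; time slot 5 → {Audit}; time slot 6 → {Ethics, Ops}. Every pair that conflicts lands in different time slots.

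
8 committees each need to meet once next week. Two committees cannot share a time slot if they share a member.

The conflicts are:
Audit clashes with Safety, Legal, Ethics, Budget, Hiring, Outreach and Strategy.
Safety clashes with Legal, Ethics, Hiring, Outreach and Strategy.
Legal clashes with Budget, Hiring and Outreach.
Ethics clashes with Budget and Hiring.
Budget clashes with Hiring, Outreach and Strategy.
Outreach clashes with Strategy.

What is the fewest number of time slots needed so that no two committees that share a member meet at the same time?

4

Audit, Safety, Legal, Outreach all conflict with each other, so at least 4 time slots are needed.
4 time slots suffice: time slot 1 → {Audit}; time slot 2 → {Safety, Budget}; time slot 3 → {Legal, Ethics, Strategy}; time slot 4 → {Hiring, Outreach}. Every pair that conflicts lands in different time slots.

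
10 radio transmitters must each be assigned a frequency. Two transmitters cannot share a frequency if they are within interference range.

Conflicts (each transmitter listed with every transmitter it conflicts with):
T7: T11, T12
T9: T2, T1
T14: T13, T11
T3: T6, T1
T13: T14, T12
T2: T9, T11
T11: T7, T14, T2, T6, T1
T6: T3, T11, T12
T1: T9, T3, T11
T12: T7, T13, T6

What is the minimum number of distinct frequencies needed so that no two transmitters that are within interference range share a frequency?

The cycle T12-T6-T11-T14-T13-T12 has odd length 5, so it cannot be 2-colored; at least 3 frequencies are needed.
3 frequencies suffice: T7=2, T9=1, T14=3, T3=1, T13=2, T2=2, T11=1, T6=2, T1=2, T12=1. No two conflicting transmitters share a frequency.

3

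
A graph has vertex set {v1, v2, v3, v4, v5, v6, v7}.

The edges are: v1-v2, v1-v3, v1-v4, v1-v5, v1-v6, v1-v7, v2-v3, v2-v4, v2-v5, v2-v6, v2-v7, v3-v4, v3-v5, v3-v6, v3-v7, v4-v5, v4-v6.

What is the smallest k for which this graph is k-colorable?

5

v1, v2, v3, v4, v5 are pairwise adjacent (a clique of size 5), so at least 5 colors are needed.
5 colors suffice: v1=2, v2=1, v3=3, v4=4, v5=5, v6=5, v7=4. No two adjacent vertices share a color.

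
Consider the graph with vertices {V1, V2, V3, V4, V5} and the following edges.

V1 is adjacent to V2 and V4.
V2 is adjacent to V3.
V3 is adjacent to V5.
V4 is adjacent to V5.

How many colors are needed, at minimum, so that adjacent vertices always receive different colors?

3

The cycle V2-V1-V4-V5-V3-V2 has odd length 5, so it cannot be 2-colored; at least 3 colors are needed.
One proper 3-coloring: V1=2, V2=1, V3=2, V4=1, V5=3. Each edge has distinct colors on its endpoints.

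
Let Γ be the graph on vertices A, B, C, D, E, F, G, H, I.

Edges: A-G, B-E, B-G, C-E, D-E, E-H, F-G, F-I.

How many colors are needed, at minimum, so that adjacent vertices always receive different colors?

2

B and G are adjacent, so at least 2 colors are needed.
2 colors suffice: A=blue, B=blue, C=blue, D=blue, E=red, F=blue, G=red, H=blue, I=red. No two adjacent vertices share a color.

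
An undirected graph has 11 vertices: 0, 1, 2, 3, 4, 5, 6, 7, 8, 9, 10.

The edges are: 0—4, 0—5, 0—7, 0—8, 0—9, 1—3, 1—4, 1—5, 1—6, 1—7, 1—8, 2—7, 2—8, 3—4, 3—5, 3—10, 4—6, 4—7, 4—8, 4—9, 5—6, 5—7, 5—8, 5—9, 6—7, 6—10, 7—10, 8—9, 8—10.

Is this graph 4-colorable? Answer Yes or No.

The chromatic number is 4. 0, 5, 8, 9 are mutually adjacent (a clique of size 4), so at least 4 colors are needed.
4 colors suffice: color red → {2, 4, 5, 10}; color blue → {3, 7, 8}; color green → {0, 1}; color yellow → {6, 9}.
That is already a proper 4-coloring.

Yes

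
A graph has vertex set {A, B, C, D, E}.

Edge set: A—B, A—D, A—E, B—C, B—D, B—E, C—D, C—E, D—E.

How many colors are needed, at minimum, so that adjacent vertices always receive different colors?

A, B, D, E are mutually adjacent (a clique of size 4), so at least 4 colors are needed.
4 colors suffice: color 1 → {D}; color 2 → {E}; color 3 → {B}; color 4 → {A, C}. No two adjacent vertices share a color.

4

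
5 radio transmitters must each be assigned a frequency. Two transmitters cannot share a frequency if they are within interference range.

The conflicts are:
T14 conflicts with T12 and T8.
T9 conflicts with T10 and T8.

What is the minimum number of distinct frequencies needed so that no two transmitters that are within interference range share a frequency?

2

T14 and T8 conflict, so at least 2 frequencies are needed.
A valid assignment using 2 frequencies: T14=1, T9=1, T10=2, T12=2, T8=2. Every pair that conflicts lands in different frequencies.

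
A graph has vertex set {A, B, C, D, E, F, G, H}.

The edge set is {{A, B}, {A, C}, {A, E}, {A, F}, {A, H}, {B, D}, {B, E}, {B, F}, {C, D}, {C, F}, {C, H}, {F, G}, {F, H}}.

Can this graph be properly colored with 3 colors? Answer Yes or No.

A, C, F, H are mutually adjacent (a clique of size 4), so at least 4 colors are needed.
So 3 colors are not enough.

No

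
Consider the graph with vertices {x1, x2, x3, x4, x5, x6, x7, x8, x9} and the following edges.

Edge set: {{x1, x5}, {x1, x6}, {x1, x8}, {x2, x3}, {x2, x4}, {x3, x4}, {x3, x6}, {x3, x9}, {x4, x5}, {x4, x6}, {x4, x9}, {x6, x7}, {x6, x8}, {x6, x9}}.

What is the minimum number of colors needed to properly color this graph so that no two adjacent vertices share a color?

x3, x4, x6, x9 form a clique, so at least 4 colors are needed.
4 colors suffice: color red → {x2, x5, x6}; color blue → {x1, x4, x7}; color green → {x3, x8}; color yellow → {x9}. No two adjacent vertices share a color.

4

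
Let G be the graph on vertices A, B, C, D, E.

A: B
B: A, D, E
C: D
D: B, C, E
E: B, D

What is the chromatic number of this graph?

B, D, E are mutually adjacent, so at least 3 colors are needed.
3 colors suffice: color 1 → {B, C}; color 2 → {A, D}; color 3 → {E}. Each edge has distinct colors on its endpoints.

3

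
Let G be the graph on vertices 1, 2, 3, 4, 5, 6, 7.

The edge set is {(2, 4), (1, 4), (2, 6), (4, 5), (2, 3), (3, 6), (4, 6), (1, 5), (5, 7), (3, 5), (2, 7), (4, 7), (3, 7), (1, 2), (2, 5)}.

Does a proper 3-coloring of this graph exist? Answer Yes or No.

2, 3, 5, 7 are pairwise adjacent (a clique of size 4), so at least 4 colors are needed.
So 3 colors are not enough.

No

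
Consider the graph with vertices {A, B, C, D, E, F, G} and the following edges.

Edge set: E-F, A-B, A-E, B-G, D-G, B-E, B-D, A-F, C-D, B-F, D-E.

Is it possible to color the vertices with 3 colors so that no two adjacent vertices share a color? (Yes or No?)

No

A, B, E, F are pairwise adjacent (a clique of size 4), so at least 4 colors are needed.
So 3 colors are not enough.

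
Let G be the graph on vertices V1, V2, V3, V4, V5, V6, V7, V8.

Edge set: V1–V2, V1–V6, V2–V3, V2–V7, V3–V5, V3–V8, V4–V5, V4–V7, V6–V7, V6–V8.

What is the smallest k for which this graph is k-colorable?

The cycle V5-V4-V7-V2-V3-V5 has odd length 5, so it cannot be 2-colored; at least 3 colors are needed.
A valid assignment using 3 colors: V1=red, V2=blue, V3=red, V4=blue, V5=green, V6=blue, V7=red, V8=green. Every edge joins two different colors.

3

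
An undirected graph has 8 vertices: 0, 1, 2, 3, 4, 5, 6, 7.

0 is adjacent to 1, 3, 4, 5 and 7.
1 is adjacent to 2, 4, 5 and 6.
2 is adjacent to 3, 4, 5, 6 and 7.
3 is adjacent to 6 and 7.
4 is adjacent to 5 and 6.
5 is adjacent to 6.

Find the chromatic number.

1, 2, 4, 5, 6 are pairwise adjacent (a clique of size 5), so at least 5 colors are needed.
5 colors suffice: 0=a, 1=b, 2=a, 3=b, 4=d, 5=e, 6=c, 7=c. No two adjacent vertices share a color.

5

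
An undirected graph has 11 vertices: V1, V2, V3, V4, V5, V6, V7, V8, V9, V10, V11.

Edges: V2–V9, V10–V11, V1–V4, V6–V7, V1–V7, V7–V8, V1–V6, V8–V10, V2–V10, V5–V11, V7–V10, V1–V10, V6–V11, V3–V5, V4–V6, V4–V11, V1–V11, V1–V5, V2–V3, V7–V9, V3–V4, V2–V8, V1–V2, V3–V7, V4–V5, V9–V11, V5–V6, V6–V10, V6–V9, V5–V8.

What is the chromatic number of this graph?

V1, V4, V5, V6, V11 form a clique, so at least 5 colors are needed.
A valid assignment using 5 colors: V1=1, V2=2, V3=1, V4=5, V5=3, V6=2, V7=4, V8=1, V9=1, V10=3, V11=4. Each edge has distinct colors on its endpoints.

5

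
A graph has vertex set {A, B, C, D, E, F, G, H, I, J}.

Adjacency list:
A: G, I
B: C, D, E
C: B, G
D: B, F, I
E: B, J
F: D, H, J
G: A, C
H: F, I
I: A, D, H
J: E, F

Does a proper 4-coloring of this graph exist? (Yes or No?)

Yes

The chromatic number is 3. The cycle F-D-B-E-J-F has odd length 5, so it cannot be 2-colored; at least 3 colors are needed.
3 colors suffice: color red → {B, F, G, I}; color blue → {A, C, D, E, H}; color green → {J}.
Since 4 ≥ 3, a proper 4-coloring certainly exists.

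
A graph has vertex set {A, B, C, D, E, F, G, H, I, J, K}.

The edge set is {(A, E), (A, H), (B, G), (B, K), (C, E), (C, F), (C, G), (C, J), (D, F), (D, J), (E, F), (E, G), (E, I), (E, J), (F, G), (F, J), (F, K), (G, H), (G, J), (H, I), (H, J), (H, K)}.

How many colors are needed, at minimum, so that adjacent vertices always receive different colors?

C, E, F, G, J form a clique, so at least 5 colors are needed.
5 colors suffice: color 1 → {B, D, E, H}; color 2 → {A, I, J, K}; color 3 → {F}; color 4 → {G}; color 5 → {C}. Each edge has distinct colors on its endpoints.

5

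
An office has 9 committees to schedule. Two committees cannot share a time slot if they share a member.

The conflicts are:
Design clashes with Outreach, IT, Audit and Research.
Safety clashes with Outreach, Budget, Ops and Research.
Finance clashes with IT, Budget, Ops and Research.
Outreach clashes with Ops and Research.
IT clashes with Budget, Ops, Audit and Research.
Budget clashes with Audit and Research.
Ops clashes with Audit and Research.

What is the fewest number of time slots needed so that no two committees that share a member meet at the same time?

Finance, IT, Budget, Research pairwise conflict, so at least 4 time slots are needed.
Using 4 time slots: Design=2, Safety=4, Finance=4, Outreach=3, IT=3, Budget=2, Ops=2, Audit=1, Research=1. No two conflicting committees share a time slot.

4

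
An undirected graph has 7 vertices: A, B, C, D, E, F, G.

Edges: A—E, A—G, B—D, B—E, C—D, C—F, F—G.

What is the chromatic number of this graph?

The cycle F-G-A-E-B-D-C-F has odd length 7, so it cannot be 2-colored; at least 3 colors are needed.
3 colors suffice: color 1 → {C, E, G}; color 2 → {A, D, F}; color 3 → {B}. No two adjacent vertices share a color.

3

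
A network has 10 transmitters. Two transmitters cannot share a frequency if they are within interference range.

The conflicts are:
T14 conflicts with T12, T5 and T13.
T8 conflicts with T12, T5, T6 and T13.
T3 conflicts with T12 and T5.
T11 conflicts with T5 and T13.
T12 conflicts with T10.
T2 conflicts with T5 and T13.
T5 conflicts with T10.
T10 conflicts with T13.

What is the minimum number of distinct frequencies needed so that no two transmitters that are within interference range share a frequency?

2

T2 and T5 conflict, so at least 2 frequencies are needed.
Using 2 frequencies: T14=2, T8=2, T3=2, T11=2, T12=1, T2=2, T5=1, T6=1, T10=2, T13=1. No two conflicting transmitters share a frequency.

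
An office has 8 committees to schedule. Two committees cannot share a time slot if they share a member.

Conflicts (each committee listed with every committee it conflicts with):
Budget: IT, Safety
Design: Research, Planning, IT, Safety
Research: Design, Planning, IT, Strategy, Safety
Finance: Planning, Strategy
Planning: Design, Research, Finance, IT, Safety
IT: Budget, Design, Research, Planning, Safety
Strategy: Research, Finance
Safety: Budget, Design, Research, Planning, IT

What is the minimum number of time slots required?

Design, Research, Planning, IT, Safety are mutually in conflict, so at least 5 time slots are needed.
5 time slots suffice: time slot 1 → {Budget, Research, Finance}; time slot 2 → {IT, Strategy}; time slot 3 → {Safety}; time slot 4 → {Planning}; time slot 5 → {Design}. Every pair that conflicts lands in different time slots.

5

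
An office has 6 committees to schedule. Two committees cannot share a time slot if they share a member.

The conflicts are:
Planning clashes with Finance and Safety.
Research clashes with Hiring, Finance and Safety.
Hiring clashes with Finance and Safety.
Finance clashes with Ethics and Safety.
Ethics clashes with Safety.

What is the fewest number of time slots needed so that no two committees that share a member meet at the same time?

4

Research, Hiring, Finance, Safety pairwise conflict, so at least 4 time slots are needed.
4 time slots suffice: Planning=3, Research=3, Hiring=4, Finance=2, Ethics=3, Safety=1. No two conflicting committees share a time slot.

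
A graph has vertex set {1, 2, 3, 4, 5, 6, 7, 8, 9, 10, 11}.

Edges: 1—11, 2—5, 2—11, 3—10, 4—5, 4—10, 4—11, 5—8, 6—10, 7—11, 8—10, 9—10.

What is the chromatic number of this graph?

2

5 and 8 are adjacent, so at least 2 colors are needed.
2 colors suffice: color red → {5, 10, 11}; color blue → {1, 2, 3, 4, 6, 7, 8, 9}. Each edge has distinct colors on its endpoints.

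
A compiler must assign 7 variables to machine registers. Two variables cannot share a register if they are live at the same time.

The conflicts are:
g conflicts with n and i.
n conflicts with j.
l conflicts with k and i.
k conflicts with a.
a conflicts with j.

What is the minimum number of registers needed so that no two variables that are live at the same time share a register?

3

The cycle j-n-g-i-l-k-a-j has odd length 7, so it cannot be 2-colored; at least 3 registers are needed.
3 registers suffice: register 1 → {n, i, a}; register 2 → {g, l, j}; register 3 → {k}. Every pair that conflicts lands in different registers.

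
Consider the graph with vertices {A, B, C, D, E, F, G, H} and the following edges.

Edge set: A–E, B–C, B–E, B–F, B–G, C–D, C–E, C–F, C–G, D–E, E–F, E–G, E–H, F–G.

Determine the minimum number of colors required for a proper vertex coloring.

5

B, C, E, F, G are mutually adjacent (a clique of size 5), so at least 5 colors are needed.
5 colors suffice: color 1 → {E}; color 2 → {A, C, H}; color 3 → {D, F}; color 4 → {G}; color 5 → {B}. No two adjacent vertices share a color.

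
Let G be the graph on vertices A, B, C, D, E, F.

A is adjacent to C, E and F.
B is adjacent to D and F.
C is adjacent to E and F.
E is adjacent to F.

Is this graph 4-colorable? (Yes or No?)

Yes

The chromatic number is 4. A, C, E, F form a clique, so at least 4 colors are needed.
A valid assignment using 4 colors: A=2, B=2, C=4, D=1, E=3, F=1.
That is already a proper 4-coloring.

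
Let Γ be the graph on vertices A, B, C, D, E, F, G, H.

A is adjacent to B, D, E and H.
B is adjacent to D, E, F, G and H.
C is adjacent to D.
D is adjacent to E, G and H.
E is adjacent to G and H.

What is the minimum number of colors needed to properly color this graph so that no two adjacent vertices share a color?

5

A, B, D, E, H are pairwise adjacent (a clique of size 5), so at least 5 colors are needed.
5 colors suffice: color red → {D, F}; color blue → {B, C}; color green → {E}; color yellow → {A, G}; color purple → {H}. No two adjacent vertices share a color.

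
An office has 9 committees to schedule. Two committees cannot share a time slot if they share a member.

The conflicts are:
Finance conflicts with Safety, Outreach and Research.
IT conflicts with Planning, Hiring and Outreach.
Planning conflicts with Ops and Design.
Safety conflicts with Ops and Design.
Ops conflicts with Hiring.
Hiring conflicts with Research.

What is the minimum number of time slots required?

The cycle Research-Finance-Outreach-IT-Hiring-Research has odd length 5, so it cannot be 2-colored; at least 3 time slots are needed.
3 time slots suffice: time slot 1 → {Finance, Planning, Hiring}; time slot 2 → {IT, Ops, Research, Design}; time slot 3 → {Safety, Outreach}. Each listed conflict is separated.

3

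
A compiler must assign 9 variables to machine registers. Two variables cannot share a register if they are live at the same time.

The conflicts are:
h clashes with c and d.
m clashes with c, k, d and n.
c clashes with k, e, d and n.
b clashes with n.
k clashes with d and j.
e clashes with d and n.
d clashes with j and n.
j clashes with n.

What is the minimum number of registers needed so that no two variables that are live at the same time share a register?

4

m, c, k, d are mutually in conflict, so at least 4 registers are needed.
Using 4 registers: h=3, m=4, c=2, b=1, k=3, e=4, d=1, j=2, n=3. No two conflicting variables share a register.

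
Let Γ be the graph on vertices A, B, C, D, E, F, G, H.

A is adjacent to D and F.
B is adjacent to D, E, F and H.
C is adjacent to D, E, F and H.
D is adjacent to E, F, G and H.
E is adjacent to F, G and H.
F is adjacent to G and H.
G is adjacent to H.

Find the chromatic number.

5

B, D, E, F, H are pairwise adjacent (a clique of size 5), so at least 5 colors are needed.
5 colors suffice: A=3, B=5, C=5, D=1, E=4, F=2, G=5, H=3. Each edge has distinct colors on its endpoints.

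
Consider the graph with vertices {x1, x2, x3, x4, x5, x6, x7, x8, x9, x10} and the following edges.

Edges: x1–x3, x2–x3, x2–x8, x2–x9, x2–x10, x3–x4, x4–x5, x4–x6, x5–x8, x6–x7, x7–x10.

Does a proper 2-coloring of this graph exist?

No

The cycle x5-x4-x3-x2-x8-x5 has odd length 5, so it cannot be 2-colored; at least 3 colors are needed.
So 2 colors are not enough.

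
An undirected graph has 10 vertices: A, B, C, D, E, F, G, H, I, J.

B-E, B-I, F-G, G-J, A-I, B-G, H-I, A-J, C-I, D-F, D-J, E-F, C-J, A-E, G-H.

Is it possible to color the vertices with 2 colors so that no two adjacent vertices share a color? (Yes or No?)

The cycle A-E-B-G-J-A has odd length 5, so it cannot be 2-colored; at least 3 colors are needed.
So 2 colors are not enough.

No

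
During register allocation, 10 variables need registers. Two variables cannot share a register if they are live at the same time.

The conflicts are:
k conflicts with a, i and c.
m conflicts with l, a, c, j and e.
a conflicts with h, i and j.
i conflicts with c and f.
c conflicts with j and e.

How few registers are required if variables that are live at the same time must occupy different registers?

k, i, c pairwise conflict, so at least 3 registers are needed.
3 registers suffice: k=3, m=1, l=2, a=2, h=1, i=1, c=2, j=3, f=2, e=3. No two conflicting variables share a register.

3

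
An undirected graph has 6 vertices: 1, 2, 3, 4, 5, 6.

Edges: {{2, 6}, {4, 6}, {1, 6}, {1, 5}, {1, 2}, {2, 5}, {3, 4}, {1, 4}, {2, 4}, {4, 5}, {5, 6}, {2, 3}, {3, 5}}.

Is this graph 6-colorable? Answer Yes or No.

Yes

The chromatic number is 5. 1, 2, 4, 5, 6 form a clique, so at least 5 colors are needed.
5 colors suffice: color a → {5}; color b → {2}; color c → {4}; color d → {1, 3}; color e → {6}.
Since 6 ≥ 5, a proper 6-coloring certainly exists.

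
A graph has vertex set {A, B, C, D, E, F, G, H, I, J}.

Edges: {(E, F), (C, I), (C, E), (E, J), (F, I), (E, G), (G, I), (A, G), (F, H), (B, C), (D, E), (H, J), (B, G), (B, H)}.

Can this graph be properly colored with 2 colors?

The cycle B-G-E-J-H-B has odd length 5, so it cannot be 2-colored; at least 3 colors are needed.
So 2 colors are not enough.

No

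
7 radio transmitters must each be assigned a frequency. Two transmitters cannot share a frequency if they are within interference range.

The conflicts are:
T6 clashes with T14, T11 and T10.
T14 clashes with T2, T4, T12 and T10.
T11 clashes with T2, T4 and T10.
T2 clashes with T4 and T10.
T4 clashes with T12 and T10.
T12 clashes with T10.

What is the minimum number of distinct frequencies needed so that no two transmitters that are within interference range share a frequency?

T14, T4, T12, T10 all conflict with each other, so at least 4 frequencies are needed.
Using 4 frequencies: T6=3, T14=2, T11=2, T2=4, T4=3, T12=4, T10=1. Every pair that conflicts lands in different frequencies.

4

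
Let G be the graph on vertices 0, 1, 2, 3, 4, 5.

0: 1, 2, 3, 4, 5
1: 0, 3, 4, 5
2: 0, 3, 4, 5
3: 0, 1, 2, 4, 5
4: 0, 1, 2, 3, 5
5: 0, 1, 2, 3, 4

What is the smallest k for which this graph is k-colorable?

5

0, 1, 3, 4, 5 form a clique, so at least 5 colors are needed.
5 colors suffice: color a → {0}; color b → {4}; color c → {5}; color d → {3}; color e → {1, 2}. Each edge has distinct colors on its endpoints.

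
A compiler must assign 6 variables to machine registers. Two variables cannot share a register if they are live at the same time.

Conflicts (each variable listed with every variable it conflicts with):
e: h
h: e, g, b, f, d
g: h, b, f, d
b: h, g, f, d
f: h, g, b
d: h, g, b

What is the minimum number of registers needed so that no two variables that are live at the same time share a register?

4

h, g, b, d all conflict with each other, so at least 4 registers are needed.
4 registers suffice: register 1 → {h}; register 2 → {e, g}; register 3 → {b}; register 4 → {f, d}. Every pair that conflicts lands in different registers.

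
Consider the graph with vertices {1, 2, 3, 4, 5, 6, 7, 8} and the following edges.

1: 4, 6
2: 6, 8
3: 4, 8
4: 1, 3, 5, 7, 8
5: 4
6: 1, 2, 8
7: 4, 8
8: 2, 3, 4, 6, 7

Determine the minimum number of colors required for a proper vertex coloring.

3, 4, 8 are mutually adjacent, so at least 3 colors are needed.
One proper 3-coloring: 1=a, 2=c, 3=c, 4=b, 5=a, 6=b, 7=c, 8=a. Every edge joins two different colors.

3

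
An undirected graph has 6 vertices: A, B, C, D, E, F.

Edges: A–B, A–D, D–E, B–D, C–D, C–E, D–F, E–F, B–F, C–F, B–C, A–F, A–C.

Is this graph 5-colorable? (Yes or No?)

Yes

The chromatic number is 5. A, B, C, D, F are mutually adjacent (a clique of size 5), so at least 5 colors are needed.
5 colors suffice: A=4, B=5, C=1, D=2, E=4, F=3.
That is already a proper 5-coloring.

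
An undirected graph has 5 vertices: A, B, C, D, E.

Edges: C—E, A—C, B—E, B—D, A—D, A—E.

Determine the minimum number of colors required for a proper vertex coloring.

3

A, C, E are mutually adjacent, so at least 3 colors are needed.
3 colors suffice: color 1 → {A, B}; color 2 → {D, E}; color 3 → {C}. No two adjacent vertices share a color.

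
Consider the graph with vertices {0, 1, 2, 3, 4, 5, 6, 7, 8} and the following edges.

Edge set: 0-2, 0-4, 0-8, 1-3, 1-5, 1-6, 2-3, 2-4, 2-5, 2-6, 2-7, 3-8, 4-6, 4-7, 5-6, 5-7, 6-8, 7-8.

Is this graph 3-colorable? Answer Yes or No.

The chromatic number is 3. 1, 5, 6 are pairwise adjacent, so at least 3 colors are needed.
3 colors suffice: color red → {1, 2, 8}; color blue → {0, 3, 6, 7}; color green → {4, 5}.
That is already a proper 3-coloring.

Yes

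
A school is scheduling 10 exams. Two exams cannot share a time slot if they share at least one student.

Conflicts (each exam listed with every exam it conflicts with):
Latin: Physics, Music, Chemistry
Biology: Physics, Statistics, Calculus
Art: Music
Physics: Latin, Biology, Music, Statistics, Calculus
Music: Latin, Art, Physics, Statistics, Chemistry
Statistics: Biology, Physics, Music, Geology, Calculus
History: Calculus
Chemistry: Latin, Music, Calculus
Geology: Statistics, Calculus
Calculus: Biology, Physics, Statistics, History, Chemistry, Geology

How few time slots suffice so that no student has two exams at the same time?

4

Biology, Physics, Statistics, Calculus pairwise conflict, so at least 4 time slots are needed.
4 time slots suffice: time slot 1 → {Music, Calculus}; time slot 2 → {Art, Statistics, History, Chemistry}; time slot 3 → {Physics, Geology}; time slot 4 → {Latin, Biology}. No two conflicting exams share a time slot.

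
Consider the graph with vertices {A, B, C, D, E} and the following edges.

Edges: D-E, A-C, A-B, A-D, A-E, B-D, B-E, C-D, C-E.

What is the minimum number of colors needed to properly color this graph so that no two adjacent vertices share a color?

4

A, C, D, E form a clique, so at least 4 colors are needed.
A valid assignment using 4 colors: A=3, B=4, C=4, D=2, E=1. Every edge joins two different colors.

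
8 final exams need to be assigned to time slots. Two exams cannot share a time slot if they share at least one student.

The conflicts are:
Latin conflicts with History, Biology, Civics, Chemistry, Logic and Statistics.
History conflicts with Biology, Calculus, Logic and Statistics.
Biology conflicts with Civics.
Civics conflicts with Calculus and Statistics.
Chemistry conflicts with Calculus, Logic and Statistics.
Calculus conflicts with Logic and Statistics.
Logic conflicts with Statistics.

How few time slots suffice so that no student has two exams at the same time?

Latin, Chemistry, Logic, Statistics are mutually in conflict, so at least 4 time slots are needed.
4 time slots suffice: Latin=1, History=3, Biology=2, Civics=3, Chemistry=3, Calculus=1, Logic=4, Statistics=2. No two conflicting exams share a time slot.

4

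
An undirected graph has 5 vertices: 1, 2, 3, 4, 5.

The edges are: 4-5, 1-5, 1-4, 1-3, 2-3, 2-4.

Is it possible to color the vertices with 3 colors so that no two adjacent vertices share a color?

The chromatic number is 3. 1, 4, 5 form a triangle, so at least 3 colors are needed.
3 colors suffice: color a → {1, 2}; color b → {3, 4}; color c → {5}.
That is already a proper 3-coloring.

Yes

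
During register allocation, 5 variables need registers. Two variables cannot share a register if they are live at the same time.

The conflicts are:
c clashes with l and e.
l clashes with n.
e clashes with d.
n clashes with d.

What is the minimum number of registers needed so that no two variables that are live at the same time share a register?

3

The cycle l-n-d-e-c-l has odd length 5, so it cannot be 2-colored; at least 3 registers are needed.
3 registers suffice: register 1 → {c, d}; register 2 → {e, n}; register 3 → {l}. No two conflicting variables share a register.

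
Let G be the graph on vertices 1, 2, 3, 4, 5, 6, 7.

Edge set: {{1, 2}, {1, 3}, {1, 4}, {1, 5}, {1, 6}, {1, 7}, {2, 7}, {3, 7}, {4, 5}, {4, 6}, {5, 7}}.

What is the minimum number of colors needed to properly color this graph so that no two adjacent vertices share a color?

1, 4, 6 are mutually adjacent, so at least 3 colors are needed.
3 colors suffice: color a → {1}; color b → {4, 7}; color c → {2, 3, 5, 6}. No two adjacent vertices share a color.

3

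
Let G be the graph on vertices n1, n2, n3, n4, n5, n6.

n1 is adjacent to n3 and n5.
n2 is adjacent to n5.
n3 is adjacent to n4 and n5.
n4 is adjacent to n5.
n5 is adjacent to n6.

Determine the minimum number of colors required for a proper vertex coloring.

3

n3, n4, n5 are pairwise adjacent, so at least 3 colors are needed.
3 colors suffice: color 1 → {n5}; color 2 → {n2, n3, n6}; color 3 → {n1, n4}. No two adjacent vertices share a color.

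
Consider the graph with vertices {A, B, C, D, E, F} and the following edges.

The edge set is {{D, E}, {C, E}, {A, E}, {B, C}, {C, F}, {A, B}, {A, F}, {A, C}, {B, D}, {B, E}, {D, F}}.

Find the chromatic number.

4

A, B, C, E are mutually adjacent (a clique of size 4), so at least 4 colors are needed.
A valid assignment using 4 colors: A=2, B=1, C=3, D=2, E=4, F=1. No two adjacent vertices share a color.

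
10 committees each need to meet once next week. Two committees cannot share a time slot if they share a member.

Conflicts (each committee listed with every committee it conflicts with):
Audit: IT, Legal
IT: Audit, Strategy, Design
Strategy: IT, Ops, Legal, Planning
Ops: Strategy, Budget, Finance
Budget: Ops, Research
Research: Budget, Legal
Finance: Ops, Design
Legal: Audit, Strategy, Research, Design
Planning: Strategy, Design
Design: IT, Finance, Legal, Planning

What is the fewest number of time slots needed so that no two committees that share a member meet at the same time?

The cycle Ops-Strategy-IT-Design-Finance-Ops has odd length 5, so it cannot be 2-colored; at least 3 time slots are needed.
3 time slots suffice: time slot 1 → {IT, Ops, Legal, Planning}; time slot 2 → {Audit, Strategy, Budget, Design}; time slot 3 → {Research, Finance}. Each listed conflict is separated.

3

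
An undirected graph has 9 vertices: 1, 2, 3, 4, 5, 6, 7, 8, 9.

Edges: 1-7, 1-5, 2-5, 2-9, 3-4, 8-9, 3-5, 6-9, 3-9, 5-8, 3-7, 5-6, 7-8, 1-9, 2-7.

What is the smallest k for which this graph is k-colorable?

2

2 and 5 are adjacent, so at least 2 colors are needed.
2 colors suffice: 1=b, 2=b, 3=b, 4=a, 5=a, 6=b, 7=a, 8=b, 9=a. Every edge joins two different colors.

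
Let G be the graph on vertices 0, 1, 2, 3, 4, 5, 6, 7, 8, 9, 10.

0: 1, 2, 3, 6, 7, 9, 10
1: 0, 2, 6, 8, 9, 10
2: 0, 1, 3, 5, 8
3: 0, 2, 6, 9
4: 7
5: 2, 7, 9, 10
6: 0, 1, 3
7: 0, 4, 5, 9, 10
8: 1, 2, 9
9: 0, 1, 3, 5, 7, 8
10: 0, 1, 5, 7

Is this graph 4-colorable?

Yes

The chromatic number is 3. 0, 1, 9 are mutually adjacent, so at least 3 colors are needed.
One proper 3-coloring: 0=a, 1=b, 2=c, 3=b, 4=a, 5=a, 6=c, 7=b, 8=a, 9=c, 10=c.
Since 4 ≥ 3, a proper 4-coloring certainly exists.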